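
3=3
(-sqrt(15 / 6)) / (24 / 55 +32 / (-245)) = -2695 * sqrt(10) / 1648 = -5.17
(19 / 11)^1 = 19 / 11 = 1.73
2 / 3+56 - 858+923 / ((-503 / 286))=-1326.14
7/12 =0.58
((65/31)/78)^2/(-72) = -25/2490912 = -0.00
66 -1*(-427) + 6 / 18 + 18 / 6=1489 / 3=496.33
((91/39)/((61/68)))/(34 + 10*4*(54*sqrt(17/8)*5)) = -238/667031889 + 6300*sqrt(34)/222343963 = 0.00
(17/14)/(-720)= -17/10080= -0.00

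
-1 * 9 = -9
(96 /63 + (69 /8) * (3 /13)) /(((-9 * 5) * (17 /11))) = -16885 /334152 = -0.05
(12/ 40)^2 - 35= -3491/ 100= -34.91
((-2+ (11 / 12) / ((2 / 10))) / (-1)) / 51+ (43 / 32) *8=1637 / 153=10.70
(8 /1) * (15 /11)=120 /11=10.91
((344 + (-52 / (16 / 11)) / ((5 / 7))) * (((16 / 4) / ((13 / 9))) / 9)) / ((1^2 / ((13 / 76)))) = 5879 / 380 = 15.47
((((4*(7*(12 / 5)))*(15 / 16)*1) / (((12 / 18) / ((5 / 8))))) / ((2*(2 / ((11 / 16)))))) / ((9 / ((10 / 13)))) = 5775 / 6656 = 0.87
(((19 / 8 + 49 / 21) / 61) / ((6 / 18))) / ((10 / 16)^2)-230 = -349846 / 1525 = -229.41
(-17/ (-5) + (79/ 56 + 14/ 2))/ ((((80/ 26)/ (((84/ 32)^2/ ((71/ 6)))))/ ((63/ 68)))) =511893837/ 247193600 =2.07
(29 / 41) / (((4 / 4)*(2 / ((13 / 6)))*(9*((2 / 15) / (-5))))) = -9425 / 2952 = -3.19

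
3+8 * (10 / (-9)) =-53 / 9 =-5.89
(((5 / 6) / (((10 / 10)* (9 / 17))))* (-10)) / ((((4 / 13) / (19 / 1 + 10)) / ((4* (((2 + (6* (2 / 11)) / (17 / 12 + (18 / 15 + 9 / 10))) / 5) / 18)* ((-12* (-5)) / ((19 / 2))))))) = -3436505800 / 3572019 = -962.06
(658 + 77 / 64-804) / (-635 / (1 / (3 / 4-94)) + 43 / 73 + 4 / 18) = -6088419 / 2489853872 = -0.00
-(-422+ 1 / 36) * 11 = 167101 / 36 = 4641.69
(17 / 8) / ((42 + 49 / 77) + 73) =187 / 10176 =0.02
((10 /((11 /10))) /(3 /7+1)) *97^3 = 63887110 /11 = 5807919.09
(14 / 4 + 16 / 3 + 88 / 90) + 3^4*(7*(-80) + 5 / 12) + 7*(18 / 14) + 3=-8154799 / 180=-45304.44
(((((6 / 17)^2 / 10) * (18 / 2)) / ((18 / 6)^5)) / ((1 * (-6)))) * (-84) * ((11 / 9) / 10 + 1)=1414 / 195075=0.01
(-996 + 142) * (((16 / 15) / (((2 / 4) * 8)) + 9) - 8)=-16226 / 15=-1081.73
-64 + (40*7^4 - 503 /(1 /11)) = 90443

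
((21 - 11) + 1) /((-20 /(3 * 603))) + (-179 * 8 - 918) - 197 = -70839 /20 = -3541.95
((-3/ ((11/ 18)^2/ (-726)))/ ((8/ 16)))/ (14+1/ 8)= 93312/ 113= 825.77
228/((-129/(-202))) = 15352/43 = 357.02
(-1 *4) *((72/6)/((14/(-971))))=23304/7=3329.14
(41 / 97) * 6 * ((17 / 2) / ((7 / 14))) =4182 / 97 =43.11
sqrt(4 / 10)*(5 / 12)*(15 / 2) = 5*sqrt(10) / 8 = 1.98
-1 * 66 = -66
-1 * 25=-25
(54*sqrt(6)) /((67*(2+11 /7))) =378*sqrt(6) /1675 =0.55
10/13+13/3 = 199/39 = 5.10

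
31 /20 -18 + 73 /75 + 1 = -14.48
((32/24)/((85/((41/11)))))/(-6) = -82/8415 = -0.01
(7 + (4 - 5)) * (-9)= -54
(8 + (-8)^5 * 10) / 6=-54612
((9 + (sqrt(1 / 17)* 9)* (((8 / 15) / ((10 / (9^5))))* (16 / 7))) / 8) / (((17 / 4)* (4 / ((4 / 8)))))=9 / 272 + 708588* sqrt(17) / 50575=57.80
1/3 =0.33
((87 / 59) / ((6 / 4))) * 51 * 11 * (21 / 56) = 48807 / 236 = 206.81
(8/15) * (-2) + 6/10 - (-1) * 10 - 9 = 8/15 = 0.53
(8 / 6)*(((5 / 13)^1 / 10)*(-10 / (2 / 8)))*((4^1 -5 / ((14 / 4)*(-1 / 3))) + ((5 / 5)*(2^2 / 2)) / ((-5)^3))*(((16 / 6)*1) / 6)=-17152 / 2275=-7.54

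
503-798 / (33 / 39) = -4841 / 11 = -440.09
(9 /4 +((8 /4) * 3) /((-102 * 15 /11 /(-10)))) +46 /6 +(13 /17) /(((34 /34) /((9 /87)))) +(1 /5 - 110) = -99.37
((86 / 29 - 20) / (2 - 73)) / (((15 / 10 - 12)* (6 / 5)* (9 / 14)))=-0.03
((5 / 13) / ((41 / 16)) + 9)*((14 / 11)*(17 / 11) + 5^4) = 369983851 / 64493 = 5736.81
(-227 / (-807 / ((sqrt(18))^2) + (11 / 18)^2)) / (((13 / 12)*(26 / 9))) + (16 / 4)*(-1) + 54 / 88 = -187982257 / 107115580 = -1.75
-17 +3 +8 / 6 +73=181 / 3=60.33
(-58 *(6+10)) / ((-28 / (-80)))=-18560 / 7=-2651.43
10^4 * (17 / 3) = 170000 / 3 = 56666.67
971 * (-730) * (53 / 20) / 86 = -3756799 / 172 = -21841.85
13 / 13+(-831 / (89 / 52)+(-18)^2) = -14287 / 89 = -160.53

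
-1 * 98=-98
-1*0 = 0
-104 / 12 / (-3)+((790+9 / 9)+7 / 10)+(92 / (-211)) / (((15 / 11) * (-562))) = 4240080319 / 5336190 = 794.59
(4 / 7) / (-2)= -2 / 7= -0.29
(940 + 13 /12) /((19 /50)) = 282325 /114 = 2476.54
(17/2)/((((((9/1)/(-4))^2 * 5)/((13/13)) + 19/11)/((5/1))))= 7480/4759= 1.57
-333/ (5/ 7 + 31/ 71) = -165501/ 572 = -289.34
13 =13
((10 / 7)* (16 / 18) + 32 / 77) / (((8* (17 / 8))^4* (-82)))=-584 / 2373082173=-0.00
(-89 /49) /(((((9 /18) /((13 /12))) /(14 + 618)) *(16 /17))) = -1553851 /588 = -2642.60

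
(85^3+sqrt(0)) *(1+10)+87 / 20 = 135107587 / 20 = 6755379.35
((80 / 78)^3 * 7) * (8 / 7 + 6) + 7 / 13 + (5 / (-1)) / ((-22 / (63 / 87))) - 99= -1678499825 / 37845522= -44.35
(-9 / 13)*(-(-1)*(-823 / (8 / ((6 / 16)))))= 22221 / 832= 26.71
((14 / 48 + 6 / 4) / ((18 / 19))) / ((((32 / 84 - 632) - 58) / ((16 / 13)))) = -5719 / 1694394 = -0.00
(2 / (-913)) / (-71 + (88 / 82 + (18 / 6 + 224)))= -41 / 2939860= -0.00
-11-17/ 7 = -94/ 7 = -13.43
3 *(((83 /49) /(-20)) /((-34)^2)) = -249 /1132880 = -0.00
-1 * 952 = -952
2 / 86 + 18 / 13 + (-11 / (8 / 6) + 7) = 353 / 2236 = 0.16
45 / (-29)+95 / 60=0.03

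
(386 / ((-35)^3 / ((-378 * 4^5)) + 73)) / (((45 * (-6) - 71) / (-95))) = 2027704320 / 1378571953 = 1.47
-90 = -90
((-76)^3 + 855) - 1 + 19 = -438103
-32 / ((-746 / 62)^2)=-30752 / 139129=-0.22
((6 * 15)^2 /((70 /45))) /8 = 18225 /28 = 650.89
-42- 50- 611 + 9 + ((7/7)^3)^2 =-693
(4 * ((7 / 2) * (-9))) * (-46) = 5796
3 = 3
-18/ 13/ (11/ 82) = -1476/ 143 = -10.32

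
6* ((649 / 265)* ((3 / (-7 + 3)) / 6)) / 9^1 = -649 / 3180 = -0.20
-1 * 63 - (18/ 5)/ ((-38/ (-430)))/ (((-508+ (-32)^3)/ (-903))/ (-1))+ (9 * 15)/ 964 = -3136527405/ 50790268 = -61.75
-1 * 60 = -60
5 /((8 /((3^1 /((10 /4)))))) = 3 /4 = 0.75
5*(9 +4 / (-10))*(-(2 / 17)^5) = -0.00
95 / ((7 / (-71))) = -6745 / 7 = -963.57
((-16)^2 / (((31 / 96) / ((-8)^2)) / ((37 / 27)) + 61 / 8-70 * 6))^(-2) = 976428067126801 / 376307854606336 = 2.59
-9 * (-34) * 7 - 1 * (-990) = 3132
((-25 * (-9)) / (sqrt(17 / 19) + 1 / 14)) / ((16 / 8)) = -29925 / 3313 + 22050 * sqrt(323) / 3313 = 110.58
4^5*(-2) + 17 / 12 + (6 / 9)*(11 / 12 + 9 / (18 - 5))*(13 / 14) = -2045.59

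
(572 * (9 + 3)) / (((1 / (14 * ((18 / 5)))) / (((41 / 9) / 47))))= 7879872 / 235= 33531.37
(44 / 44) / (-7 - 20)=-1 / 27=-0.04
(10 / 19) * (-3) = -30 / 19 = -1.58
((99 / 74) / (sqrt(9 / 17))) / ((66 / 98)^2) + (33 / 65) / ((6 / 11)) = 121 / 130 + 2401 * sqrt(17) / 2442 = 4.98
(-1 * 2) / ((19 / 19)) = -2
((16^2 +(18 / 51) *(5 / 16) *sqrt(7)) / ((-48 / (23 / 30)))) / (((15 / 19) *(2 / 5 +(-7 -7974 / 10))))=0.01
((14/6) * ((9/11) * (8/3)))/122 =28/671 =0.04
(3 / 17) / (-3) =-1 / 17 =-0.06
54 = 54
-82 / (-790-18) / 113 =0.00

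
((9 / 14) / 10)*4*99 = 891 / 35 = 25.46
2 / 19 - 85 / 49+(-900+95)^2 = 648023.37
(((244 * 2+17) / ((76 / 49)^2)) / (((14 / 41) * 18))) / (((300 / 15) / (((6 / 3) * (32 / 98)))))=28987 / 25992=1.12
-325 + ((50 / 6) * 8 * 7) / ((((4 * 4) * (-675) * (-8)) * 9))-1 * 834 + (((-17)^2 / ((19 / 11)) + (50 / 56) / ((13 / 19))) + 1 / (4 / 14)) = -19902437309 / 20167056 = -986.88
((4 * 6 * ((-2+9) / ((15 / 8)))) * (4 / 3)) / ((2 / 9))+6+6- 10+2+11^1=2763 / 5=552.60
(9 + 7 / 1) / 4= 4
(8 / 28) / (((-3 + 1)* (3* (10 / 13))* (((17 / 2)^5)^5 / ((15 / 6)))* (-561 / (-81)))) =-981467136 / 7553751282764058714031897118293613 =-0.00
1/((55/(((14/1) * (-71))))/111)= -2006.07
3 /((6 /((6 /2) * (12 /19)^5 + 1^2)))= 3222595 /4952198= 0.65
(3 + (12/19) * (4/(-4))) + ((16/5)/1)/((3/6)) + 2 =1023/95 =10.77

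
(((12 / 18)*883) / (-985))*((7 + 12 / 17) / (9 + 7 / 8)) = -1850768 / 3968565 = -0.47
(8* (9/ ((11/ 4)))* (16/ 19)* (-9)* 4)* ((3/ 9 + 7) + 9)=-2709504/ 209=-12964.13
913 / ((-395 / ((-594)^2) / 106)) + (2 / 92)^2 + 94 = -72254470687853 / 835820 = -86447405.77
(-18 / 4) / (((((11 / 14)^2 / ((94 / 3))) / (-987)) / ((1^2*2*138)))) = 7528378032 / 121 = 62218000.26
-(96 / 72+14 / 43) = -214 / 129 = -1.66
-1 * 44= -44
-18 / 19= -0.95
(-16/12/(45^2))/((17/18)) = -8/11475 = -0.00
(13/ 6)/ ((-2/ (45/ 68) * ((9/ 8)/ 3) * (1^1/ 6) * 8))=-1.43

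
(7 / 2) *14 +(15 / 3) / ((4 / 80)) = 149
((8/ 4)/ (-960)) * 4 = -1/ 120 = -0.01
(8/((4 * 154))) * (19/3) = 19/231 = 0.08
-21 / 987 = -1 / 47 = -0.02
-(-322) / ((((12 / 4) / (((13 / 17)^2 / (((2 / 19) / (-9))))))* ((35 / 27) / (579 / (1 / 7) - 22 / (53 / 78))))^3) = -3915717572996088715117578037046481 / 88041457070318500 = -44475837898373427.73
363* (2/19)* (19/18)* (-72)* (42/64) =-7623/4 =-1905.75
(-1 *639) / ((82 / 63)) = -40257 / 82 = -490.94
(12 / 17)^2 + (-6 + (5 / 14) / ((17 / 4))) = -10960 / 2023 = -5.42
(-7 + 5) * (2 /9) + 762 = 6854 /9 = 761.56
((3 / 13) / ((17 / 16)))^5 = 254803968 / 527182965101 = 0.00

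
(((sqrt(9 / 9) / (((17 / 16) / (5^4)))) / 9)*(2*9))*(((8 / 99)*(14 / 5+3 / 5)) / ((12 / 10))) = 80000 / 297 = 269.36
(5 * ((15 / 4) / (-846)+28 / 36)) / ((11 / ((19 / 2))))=248615 / 74448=3.34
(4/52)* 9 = 9/13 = 0.69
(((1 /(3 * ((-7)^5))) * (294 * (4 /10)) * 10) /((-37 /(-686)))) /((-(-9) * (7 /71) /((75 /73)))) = -0.50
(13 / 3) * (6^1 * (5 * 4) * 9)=4680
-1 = -1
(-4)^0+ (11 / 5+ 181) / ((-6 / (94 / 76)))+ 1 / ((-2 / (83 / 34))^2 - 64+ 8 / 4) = -36.78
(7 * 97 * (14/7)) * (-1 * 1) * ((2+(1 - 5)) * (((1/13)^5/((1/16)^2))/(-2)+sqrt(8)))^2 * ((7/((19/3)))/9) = -13978483658505408/2619311345131+19468288 * sqrt(2)/21163701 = -5335.40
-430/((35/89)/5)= -38270/7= -5467.14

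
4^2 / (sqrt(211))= 16 *sqrt(211) / 211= 1.10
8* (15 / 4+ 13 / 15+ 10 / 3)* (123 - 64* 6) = -82998 / 5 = -16599.60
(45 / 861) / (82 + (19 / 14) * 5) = 30 / 50963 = 0.00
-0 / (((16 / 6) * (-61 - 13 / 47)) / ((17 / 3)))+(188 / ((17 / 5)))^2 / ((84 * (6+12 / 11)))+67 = 17073247 / 236691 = 72.13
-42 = -42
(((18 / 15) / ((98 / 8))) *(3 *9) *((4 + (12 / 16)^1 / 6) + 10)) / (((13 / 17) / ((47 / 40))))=7313247 / 127400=57.40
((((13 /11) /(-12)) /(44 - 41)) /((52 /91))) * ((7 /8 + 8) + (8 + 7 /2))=-14833 /12672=-1.17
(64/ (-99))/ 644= -16/ 15939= -0.00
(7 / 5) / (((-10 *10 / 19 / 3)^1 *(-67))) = 399 / 33500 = 0.01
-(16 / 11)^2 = -256 / 121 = -2.12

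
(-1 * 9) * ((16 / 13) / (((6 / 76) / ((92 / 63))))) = -55936 / 273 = -204.89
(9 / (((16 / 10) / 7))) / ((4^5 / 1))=315 / 8192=0.04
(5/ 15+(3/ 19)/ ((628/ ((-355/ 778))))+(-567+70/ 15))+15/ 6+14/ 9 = -46615076149/ 83547864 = -557.94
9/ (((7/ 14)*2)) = 9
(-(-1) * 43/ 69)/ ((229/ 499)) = 21457/ 15801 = 1.36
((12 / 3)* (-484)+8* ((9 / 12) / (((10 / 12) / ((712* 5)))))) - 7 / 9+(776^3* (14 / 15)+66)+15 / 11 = 215899084592 / 495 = 436159766.85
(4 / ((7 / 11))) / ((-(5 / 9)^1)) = -396 / 35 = -11.31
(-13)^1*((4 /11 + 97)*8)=-111384 /11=-10125.82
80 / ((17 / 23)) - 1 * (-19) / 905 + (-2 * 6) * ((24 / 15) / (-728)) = 151599517 / 1400035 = 108.28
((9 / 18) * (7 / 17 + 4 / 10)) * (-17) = -69 / 10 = -6.90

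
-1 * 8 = -8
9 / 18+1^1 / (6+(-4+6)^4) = 0.55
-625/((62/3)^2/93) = -16875/124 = -136.09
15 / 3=5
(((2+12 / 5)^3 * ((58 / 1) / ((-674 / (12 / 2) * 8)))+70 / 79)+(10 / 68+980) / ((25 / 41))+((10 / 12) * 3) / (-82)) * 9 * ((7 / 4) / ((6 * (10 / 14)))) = 2186030252506989 / 371124620000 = 5890.29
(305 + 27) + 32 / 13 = 4348 / 13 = 334.46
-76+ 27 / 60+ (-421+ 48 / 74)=-366967 / 740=-495.90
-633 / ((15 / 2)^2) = -844 / 75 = -11.25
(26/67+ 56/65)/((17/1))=5442/74035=0.07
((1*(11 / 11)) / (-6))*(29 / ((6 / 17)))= -493 / 36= -13.69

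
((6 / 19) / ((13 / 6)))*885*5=159300 / 247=644.94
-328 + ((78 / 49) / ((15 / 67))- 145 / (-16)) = -1222363 / 3920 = -311.83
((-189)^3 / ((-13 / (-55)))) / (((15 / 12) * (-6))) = 49509306 / 13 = 3808408.15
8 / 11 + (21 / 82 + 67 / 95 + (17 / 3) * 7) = 41.36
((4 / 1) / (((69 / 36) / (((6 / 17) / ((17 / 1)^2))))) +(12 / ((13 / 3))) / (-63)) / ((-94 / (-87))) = -18521778 / 483296723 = -0.04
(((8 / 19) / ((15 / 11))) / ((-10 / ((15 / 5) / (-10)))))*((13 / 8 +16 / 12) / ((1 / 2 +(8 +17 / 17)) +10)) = 781 / 555750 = 0.00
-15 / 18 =-0.83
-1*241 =-241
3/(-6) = -1/2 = -0.50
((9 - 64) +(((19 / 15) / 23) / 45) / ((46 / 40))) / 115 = -3927749 / 8212725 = -0.48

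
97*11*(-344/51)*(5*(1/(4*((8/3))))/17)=-229405/1156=-198.45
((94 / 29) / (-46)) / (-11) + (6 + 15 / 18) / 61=318019 / 2685342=0.12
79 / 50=1.58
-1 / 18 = -0.06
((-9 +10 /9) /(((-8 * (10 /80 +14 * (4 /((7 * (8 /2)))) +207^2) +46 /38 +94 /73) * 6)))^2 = 9697719529 /659232397724028762384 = 0.00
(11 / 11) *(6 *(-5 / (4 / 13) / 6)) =-65 / 4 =-16.25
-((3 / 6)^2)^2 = -1 / 16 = -0.06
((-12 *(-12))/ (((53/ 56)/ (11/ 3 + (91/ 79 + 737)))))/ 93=157526656/ 129797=1213.64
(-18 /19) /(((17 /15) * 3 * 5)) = -0.06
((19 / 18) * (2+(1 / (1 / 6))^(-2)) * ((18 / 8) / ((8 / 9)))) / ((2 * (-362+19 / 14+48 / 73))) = -708757 / 94183680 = -0.01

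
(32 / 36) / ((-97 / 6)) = -16 / 291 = -0.05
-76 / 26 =-38 / 13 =-2.92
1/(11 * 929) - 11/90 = -112319/919710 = -0.12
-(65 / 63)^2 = -4225 / 3969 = -1.06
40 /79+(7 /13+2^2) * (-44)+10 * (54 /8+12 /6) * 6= 325.81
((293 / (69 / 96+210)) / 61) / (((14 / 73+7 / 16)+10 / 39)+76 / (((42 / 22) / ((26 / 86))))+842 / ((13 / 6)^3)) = 7241974544896 / 30405238432126261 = 0.00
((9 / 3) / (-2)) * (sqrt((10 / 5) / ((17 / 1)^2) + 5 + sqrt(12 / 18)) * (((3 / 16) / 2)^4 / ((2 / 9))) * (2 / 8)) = -729 * sqrt(867 * sqrt(6) + 13023) / 285212672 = -0.00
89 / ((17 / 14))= 1246 / 17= 73.29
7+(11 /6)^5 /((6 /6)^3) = 215483 /7776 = 27.71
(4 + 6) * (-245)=-2450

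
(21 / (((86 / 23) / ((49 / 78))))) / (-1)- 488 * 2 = -2190225 / 2236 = -979.53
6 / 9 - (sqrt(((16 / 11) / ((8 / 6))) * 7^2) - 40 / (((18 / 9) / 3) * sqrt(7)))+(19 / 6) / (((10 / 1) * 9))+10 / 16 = -14 * sqrt(33) / 11+1433 / 1080+60 * sqrt(7) / 7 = 16.69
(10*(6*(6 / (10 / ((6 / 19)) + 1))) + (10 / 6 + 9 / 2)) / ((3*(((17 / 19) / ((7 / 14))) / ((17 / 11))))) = 96007 / 19404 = 4.95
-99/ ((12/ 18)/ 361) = -107217/ 2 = -53608.50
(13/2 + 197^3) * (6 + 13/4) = 565758083/8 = 70719760.38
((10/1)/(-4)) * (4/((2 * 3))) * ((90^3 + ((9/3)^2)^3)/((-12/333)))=134999865/4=33749966.25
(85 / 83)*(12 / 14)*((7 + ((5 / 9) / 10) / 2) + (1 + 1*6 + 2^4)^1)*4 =183770 / 1743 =105.43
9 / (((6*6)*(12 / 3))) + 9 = 145 / 16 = 9.06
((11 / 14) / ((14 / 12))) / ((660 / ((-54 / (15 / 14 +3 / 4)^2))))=-24 / 1445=-0.02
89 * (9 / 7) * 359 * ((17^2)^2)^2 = 2005941833976519 / 7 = 286563119139502.71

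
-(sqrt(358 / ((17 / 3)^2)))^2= -3222 / 289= -11.15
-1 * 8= -8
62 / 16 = 31 / 8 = 3.88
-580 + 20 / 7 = -577.14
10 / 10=1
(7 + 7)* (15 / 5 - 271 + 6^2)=-3248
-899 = -899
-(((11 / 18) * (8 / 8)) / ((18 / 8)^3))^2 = -123904 / 43046721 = -0.00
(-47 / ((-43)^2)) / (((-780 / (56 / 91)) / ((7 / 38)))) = 329 / 89057085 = 0.00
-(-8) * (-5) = -40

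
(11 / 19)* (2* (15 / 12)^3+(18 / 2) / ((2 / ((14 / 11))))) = 3391 / 608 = 5.58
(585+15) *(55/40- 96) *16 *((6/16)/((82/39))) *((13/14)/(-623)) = 241.48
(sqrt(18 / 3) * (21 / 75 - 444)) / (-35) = 11093 * sqrt(6) / 875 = 31.05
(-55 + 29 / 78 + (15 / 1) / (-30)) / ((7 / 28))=-8600 / 39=-220.51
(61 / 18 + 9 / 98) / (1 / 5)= 7675 / 441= 17.40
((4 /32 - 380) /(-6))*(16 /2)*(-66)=-33429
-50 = -50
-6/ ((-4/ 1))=3/ 2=1.50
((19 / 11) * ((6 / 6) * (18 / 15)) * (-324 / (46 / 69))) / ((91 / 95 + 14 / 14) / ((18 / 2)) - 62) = 789507 / 48422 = 16.30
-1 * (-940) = 940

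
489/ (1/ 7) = 3423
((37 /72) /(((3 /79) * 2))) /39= 2923 /16848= 0.17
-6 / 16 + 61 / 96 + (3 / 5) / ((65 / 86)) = 32893 / 31200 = 1.05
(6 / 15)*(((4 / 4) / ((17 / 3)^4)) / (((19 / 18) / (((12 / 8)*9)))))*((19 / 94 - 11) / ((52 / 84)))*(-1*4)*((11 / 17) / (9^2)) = 45579996 / 16483119913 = 0.00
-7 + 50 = 43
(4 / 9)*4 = 1.78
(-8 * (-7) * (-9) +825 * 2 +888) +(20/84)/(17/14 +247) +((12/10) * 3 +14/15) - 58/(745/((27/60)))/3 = 6332976281/3106650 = 2038.52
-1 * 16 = -16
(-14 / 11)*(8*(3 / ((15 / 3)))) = -336 / 55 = -6.11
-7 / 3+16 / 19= -85 / 57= -1.49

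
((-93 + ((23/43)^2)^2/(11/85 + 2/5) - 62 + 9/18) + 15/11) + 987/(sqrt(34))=-103556804587/676922598 + 987 * sqrt(34)/34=16.29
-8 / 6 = -4 / 3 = -1.33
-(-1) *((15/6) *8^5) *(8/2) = 327680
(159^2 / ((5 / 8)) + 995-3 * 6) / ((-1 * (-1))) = 207133 / 5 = 41426.60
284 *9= 2556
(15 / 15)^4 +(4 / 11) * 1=15 / 11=1.36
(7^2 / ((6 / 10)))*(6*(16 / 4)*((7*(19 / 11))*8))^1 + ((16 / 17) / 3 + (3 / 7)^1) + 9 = 189595.20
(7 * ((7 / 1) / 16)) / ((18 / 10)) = 245 / 144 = 1.70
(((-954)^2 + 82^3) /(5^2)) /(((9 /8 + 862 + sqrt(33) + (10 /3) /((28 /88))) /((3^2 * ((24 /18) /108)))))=2402340631712 /323085507495- 4583213824 * sqrt(33) /538475845825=7.39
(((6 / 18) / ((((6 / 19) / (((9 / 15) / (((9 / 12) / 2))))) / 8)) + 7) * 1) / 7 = 923 / 315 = 2.93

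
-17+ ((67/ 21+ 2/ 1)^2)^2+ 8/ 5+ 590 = 1264534718/ 972405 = 1300.42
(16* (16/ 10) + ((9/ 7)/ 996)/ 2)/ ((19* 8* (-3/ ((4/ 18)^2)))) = -594959/ 214598160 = -0.00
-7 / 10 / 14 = -1 / 20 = -0.05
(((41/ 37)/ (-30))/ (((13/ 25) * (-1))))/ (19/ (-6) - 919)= -205/ 2661373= -0.00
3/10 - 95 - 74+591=4223/10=422.30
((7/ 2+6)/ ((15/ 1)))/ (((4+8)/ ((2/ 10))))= 19/ 1800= 0.01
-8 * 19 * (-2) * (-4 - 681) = -208240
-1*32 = -32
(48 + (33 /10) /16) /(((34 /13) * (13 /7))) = 53991 /5440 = 9.92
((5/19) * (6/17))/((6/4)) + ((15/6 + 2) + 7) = 7469/646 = 11.56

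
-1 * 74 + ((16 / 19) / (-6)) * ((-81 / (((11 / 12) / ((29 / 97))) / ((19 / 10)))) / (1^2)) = -357206 / 5335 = -66.96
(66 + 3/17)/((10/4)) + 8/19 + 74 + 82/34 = 33367/323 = 103.30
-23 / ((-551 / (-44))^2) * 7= -1.03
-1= -1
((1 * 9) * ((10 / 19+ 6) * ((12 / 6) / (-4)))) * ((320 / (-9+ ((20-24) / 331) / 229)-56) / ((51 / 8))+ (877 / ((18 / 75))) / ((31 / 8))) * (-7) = 8413396258680 / 44069797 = 190910.71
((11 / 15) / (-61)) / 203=-11 / 185745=-0.00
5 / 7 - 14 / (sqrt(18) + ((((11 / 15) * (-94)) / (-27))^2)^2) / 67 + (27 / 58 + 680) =2171508033810751171875 * sqrt(2) / 6190972799591726736694163 + 1712156760339949581296998565117 / 2513534956634241055097830178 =681.18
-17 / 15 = -1.13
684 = 684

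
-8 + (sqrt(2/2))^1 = -7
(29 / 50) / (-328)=-29 / 16400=-0.00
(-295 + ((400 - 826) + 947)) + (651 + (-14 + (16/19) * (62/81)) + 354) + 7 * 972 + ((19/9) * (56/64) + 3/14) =691515085/86184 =8023.71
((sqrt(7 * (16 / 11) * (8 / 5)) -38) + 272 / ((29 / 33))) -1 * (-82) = 8 * sqrt(770) / 55 + 10252 / 29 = 357.55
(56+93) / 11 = 149 / 11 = 13.55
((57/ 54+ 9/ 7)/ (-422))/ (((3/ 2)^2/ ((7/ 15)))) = -59/ 51273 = -0.00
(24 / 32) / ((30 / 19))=19 / 40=0.48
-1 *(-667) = 667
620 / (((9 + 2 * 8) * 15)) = 124 / 75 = 1.65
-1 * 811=-811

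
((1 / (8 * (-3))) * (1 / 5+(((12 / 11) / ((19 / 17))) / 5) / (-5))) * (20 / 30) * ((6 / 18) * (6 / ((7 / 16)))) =-6728 / 329175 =-0.02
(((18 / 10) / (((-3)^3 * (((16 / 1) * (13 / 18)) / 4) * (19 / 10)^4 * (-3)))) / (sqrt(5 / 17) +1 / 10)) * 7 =-170000 / 116897937 +100000 * sqrt(85) / 116897937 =0.01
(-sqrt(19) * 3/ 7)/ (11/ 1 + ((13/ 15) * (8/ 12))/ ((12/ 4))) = -0.17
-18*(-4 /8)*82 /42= 123 /7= 17.57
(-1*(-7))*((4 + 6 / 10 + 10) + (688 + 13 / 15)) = 73864 / 15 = 4924.27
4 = 4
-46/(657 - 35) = -23/311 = -0.07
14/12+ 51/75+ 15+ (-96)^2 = 1384927/150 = 9232.85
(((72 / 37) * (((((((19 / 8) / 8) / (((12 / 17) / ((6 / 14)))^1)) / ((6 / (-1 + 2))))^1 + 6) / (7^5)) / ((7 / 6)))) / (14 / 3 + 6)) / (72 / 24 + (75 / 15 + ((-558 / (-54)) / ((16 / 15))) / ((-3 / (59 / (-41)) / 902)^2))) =15754905 / 509273381304144128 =0.00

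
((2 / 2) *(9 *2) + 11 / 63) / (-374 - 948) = -1145 / 83286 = -0.01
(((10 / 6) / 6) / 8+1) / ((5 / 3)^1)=149 / 240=0.62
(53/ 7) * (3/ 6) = 53/ 14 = 3.79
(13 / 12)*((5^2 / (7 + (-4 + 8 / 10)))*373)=606125 / 228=2658.44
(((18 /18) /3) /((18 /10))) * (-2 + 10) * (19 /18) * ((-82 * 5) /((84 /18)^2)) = -38950 /1323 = -29.44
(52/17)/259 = 52/4403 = 0.01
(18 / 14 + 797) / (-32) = -1397 / 56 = -24.95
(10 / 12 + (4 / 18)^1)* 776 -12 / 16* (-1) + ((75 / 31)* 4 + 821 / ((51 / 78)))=39560141 / 18972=2085.19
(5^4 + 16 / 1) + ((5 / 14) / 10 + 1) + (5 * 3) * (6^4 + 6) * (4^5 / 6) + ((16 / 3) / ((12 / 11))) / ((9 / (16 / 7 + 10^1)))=7560987433 / 2268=3333768.71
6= 6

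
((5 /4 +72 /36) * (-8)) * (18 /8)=-117 /2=-58.50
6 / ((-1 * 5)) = -6 / 5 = -1.20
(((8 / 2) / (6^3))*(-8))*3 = -4 / 9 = -0.44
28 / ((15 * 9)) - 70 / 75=-98 / 135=-0.73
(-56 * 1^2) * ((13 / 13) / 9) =-56 / 9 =-6.22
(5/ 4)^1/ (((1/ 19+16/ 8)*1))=95/ 156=0.61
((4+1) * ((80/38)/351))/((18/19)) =100/3159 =0.03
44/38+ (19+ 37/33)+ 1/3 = 4517/209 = 21.61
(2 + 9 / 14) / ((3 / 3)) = 37 / 14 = 2.64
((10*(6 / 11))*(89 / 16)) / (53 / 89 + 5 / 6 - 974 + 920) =-356445 / 617606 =-0.58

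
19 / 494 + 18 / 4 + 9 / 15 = 334 / 65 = 5.14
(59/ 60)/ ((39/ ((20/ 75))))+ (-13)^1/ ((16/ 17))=-1938331/ 140400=-13.81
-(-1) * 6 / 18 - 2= -5 / 3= -1.67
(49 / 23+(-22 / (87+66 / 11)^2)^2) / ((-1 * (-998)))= 0.00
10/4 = 5/2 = 2.50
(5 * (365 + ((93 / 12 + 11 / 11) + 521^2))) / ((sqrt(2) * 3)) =5436295 * sqrt(2) / 24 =320336.75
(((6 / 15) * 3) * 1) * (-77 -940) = -6102 / 5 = -1220.40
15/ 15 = 1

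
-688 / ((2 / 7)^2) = -8428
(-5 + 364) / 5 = 359 / 5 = 71.80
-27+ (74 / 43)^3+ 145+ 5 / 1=10184585 / 79507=128.10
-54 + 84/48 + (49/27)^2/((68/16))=-2551721/49572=-51.48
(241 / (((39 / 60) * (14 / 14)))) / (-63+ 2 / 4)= -1928 / 325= -5.93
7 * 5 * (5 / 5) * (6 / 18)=11.67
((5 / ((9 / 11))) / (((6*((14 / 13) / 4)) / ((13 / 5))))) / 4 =1859 / 756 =2.46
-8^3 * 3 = -1536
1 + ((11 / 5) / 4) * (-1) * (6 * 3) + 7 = -19 / 10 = -1.90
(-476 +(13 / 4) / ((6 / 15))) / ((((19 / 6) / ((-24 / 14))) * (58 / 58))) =1773 / 7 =253.29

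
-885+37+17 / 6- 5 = -5101 / 6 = -850.17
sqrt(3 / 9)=sqrt(3) / 3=0.58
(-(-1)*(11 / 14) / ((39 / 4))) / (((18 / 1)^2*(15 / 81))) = 0.00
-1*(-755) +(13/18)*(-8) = 6743/9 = 749.22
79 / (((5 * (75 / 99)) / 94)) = 245058 / 125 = 1960.46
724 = 724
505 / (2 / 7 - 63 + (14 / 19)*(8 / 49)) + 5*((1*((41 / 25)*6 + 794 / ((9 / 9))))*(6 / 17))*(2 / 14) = 38553281 / 198135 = 194.58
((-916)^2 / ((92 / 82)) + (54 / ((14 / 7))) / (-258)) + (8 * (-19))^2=770958.16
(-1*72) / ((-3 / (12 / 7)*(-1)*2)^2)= -288 / 49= -5.88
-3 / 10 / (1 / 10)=-3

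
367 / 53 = 6.92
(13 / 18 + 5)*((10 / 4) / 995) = 103 / 7164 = 0.01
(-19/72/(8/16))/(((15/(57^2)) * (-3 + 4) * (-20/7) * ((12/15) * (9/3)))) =48013/2880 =16.67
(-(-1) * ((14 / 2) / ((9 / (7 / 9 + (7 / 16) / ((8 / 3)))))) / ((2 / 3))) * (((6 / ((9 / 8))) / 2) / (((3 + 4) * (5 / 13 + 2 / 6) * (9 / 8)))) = 2015 / 3888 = 0.52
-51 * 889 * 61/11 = -2765679/11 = -251425.36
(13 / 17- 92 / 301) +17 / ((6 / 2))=94036 / 15351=6.13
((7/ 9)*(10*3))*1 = 70/ 3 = 23.33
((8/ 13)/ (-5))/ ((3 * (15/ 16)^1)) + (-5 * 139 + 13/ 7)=-14192996/ 20475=-693.19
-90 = -90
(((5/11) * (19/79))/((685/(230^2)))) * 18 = 18091800/119053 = 151.96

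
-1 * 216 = -216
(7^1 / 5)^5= 16807 / 3125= 5.38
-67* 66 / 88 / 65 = -201 / 260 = -0.77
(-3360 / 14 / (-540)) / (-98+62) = -1 / 81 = -0.01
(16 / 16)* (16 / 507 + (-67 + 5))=-31418 / 507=-61.97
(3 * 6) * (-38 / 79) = -684 / 79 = -8.66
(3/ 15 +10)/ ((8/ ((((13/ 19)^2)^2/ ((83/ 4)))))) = 1456611/ 108166430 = 0.01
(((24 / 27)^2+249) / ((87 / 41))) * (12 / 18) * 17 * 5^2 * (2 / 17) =82955300 / 21141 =3923.91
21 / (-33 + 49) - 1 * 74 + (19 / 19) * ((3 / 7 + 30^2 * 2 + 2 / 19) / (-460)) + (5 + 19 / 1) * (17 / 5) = 1223183 / 244720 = 5.00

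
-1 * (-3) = 3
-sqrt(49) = -7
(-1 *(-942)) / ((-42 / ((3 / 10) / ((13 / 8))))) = -1884 / 455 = -4.14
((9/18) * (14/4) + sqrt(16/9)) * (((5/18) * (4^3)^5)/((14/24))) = 99321118720/63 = 1576525693.97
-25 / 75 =-1 / 3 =-0.33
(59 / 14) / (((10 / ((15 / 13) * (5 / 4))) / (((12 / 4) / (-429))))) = -0.00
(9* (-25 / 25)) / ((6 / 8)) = -12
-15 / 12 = -5 / 4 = -1.25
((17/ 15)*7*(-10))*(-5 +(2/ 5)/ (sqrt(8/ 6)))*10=11900/ 3 -476*sqrt(3)/ 3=3691.85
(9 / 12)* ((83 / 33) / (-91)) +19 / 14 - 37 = -142797 / 4004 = -35.66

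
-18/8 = -9/4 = -2.25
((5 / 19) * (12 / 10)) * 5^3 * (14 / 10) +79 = 2551 / 19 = 134.26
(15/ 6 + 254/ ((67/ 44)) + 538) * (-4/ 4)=-707.31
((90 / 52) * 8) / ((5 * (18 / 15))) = 30 / 13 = 2.31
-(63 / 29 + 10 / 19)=-1487 / 551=-2.70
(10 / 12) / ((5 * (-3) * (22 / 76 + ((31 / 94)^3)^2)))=-6553762920032 / 34300317291723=-0.19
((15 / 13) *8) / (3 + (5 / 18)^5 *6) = 37791360 / 12322817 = 3.07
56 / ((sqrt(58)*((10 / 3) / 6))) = 252*sqrt(58) / 145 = 13.24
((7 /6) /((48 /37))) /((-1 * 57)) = -259 /16416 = -0.02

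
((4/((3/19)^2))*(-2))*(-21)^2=-141512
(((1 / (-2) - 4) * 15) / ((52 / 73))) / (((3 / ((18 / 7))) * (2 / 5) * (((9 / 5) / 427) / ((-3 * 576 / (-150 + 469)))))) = 1082079000 / 4147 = 260930.55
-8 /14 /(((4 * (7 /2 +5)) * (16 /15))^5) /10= -151875 /166748733046784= -0.00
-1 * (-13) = 13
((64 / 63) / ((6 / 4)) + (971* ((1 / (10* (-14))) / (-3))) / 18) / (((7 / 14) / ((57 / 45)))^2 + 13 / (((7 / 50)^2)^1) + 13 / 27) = 15391957 / 12683275030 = 0.00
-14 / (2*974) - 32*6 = -192.01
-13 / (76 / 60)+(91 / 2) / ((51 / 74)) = 54028 / 969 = 55.76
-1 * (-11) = 11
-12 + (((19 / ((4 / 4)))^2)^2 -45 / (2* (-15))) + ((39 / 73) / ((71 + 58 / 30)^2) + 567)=11434639970845 / 87369028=130877.50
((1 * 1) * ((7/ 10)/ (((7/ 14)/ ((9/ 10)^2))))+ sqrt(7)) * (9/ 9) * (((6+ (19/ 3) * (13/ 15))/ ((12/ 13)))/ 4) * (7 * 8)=987987/ 5000+ 47047 * sqrt(7)/ 270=658.61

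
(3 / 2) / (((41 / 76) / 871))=99294 / 41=2421.80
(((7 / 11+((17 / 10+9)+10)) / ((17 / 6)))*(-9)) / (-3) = 21123 / 935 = 22.59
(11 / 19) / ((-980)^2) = 11 / 18247600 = 0.00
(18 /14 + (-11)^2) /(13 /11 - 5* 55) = -0.45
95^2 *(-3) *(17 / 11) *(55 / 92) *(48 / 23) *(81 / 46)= -1118468250 / 12167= -91926.38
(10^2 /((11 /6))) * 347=208200 /11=18927.27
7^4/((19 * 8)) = 2401/152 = 15.80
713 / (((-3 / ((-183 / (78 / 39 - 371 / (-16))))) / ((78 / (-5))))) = -134688 / 5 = -26937.60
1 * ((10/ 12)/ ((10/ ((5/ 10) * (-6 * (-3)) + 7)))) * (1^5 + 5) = 8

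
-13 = -13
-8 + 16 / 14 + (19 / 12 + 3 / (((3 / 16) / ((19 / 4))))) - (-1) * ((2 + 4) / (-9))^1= 70.06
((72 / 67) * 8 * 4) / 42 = 384 / 469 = 0.82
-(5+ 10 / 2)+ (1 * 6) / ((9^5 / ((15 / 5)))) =-65608 / 6561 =-10.00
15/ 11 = 1.36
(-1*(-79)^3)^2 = 243087455521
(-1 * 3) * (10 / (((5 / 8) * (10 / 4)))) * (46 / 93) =-9.50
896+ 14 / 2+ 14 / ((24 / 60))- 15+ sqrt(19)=927.36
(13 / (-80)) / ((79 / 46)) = -0.09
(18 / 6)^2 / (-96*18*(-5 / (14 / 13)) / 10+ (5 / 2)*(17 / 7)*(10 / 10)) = 126 / 11317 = 0.01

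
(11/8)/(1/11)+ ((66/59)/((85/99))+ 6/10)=683159/40120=17.03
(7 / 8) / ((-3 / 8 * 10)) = -7 / 30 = -0.23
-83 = -83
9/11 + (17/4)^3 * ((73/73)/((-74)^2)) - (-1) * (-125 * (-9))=4340200219/3855104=1125.83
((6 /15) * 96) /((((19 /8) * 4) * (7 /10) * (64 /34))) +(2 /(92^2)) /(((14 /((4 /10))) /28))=2158453 /703570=3.07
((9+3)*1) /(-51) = -4 /17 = -0.24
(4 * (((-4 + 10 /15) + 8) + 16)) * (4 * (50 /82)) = 24800 /123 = 201.63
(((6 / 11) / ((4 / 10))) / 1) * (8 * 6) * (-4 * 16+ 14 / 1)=-36000 / 11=-3272.73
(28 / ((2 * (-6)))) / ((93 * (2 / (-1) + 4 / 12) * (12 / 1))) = 7 / 5580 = 0.00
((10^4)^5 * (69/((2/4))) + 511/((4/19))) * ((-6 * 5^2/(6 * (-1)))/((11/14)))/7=1380000000000000000242725/22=62727272727272727283760.23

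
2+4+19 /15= 109 /15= 7.27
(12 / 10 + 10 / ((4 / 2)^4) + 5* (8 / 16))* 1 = 173 / 40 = 4.32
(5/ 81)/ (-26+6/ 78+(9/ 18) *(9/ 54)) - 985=-107204705/ 108837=-985.00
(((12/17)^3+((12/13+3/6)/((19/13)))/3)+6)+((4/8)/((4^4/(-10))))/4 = 6.67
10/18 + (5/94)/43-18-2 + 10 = -9.44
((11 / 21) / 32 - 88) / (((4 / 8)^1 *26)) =-59125 / 8736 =-6.77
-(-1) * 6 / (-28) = -3 / 14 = -0.21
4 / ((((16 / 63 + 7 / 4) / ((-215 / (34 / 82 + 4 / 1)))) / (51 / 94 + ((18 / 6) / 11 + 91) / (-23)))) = 333.03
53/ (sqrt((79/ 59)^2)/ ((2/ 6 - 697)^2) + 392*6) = 13659048700/ 606152501511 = 0.02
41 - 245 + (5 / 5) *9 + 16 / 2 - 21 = -208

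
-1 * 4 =-4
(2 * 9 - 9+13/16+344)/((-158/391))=-2213451/2528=-875.57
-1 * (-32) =32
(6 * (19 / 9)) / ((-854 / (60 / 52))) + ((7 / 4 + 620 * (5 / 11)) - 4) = 68278671 / 244244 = 279.55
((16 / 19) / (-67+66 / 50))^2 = 40000 / 243328801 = 0.00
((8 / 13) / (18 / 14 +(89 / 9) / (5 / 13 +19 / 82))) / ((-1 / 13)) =-331128 / 717335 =-0.46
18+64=82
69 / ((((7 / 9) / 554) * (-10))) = -172017 / 35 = -4914.77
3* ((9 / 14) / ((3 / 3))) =27 / 14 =1.93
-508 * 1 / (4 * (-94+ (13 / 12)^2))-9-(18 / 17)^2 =-33813243 / 3863063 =-8.75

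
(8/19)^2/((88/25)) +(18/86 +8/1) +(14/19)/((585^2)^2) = 165178824197452693/19998241423070625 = 8.26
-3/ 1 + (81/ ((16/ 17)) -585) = -8031/ 16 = -501.94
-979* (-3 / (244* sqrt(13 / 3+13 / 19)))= 267* sqrt(16302) / 6344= 5.37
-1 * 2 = -2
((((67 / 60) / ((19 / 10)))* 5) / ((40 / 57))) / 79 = 67 / 1264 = 0.05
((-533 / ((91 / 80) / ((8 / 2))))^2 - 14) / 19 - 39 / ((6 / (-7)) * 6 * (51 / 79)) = 105352525927 / 569772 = 184902.95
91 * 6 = 546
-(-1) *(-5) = -5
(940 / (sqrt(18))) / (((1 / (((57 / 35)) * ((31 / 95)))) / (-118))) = -343852 * sqrt(2) / 35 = -13893.72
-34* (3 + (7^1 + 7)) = -578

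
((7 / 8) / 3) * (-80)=-70 / 3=-23.33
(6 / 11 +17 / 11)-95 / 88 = 89 / 88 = 1.01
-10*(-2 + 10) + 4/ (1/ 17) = -12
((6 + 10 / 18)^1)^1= 59 / 9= 6.56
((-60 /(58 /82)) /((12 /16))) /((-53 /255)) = 836400 /1537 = 544.18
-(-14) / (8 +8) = 7 / 8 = 0.88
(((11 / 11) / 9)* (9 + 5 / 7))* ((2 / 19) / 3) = 136 / 3591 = 0.04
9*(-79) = -711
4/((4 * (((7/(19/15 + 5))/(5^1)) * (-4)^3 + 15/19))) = -893/12063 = -0.07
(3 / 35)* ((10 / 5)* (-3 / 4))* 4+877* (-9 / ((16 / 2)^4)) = -349983 / 143360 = -2.44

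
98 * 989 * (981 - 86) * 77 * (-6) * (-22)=881678111160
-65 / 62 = -1.05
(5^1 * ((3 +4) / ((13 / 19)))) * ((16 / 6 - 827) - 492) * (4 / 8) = -2626085 / 78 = -33667.76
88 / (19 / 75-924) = -6600 / 69281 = -0.10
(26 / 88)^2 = 0.09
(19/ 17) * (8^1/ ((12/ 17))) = 38/ 3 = 12.67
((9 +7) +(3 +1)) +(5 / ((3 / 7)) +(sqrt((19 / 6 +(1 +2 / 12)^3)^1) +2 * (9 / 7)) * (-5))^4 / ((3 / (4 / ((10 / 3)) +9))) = 541056875 * sqrt(6162) / 2000376 +5769335570245 / 112021056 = 72734.30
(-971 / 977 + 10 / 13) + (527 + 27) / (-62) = -3606620 / 393731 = -9.16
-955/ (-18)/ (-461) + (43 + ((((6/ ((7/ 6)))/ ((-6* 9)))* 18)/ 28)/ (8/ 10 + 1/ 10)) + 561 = 245513153/ 406602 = 603.82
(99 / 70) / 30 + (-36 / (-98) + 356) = 1746431 / 4900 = 356.41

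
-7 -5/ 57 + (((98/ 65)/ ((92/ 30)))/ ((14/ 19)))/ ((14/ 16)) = -107800/ 17043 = -6.33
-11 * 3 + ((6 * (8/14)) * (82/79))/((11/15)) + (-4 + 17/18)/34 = -105120593/3722796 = -28.24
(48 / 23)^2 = 2304 / 529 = 4.36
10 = 10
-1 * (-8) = 8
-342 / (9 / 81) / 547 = -3078 / 547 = -5.63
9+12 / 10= 51 / 5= 10.20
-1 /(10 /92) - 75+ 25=-296 /5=-59.20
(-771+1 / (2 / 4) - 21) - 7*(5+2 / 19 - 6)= -14891 / 19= -783.74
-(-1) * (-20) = -20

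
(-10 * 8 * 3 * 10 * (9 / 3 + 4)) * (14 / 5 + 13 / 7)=-78240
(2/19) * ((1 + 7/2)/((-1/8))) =-72/19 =-3.79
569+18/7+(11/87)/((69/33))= 8006848/14007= 571.63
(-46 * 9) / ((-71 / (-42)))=-17388 / 71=-244.90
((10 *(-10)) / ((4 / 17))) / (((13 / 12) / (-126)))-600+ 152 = 636776 / 13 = 48982.77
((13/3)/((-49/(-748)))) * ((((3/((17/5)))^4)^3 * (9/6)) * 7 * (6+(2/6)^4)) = 223102832519531250/239903274153431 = 929.97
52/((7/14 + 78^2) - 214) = 0.01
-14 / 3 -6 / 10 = -79 / 15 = -5.27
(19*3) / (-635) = -57 / 635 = -0.09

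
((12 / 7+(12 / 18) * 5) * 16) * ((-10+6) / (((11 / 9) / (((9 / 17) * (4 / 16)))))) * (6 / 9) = -30528 / 1309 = -23.32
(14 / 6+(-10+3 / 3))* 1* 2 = -40 / 3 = -13.33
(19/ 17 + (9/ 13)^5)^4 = 2.66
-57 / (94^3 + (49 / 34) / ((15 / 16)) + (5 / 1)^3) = -14535 / 211831187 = -0.00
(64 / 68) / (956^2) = 1 / 971057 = 0.00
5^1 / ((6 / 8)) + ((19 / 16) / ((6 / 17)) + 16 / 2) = 577 / 32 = 18.03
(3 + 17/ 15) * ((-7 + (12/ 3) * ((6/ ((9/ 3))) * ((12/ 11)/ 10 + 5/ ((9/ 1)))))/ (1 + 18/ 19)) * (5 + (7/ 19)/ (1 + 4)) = -24893372/ 1373625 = -18.12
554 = 554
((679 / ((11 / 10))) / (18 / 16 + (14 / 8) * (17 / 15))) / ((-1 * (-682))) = 0.29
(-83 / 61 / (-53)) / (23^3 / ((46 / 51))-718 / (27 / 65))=4482 / 2053255669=0.00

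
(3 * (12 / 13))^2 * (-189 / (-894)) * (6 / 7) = 34992 / 25181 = 1.39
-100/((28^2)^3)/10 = -5/240945152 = -0.00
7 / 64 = 0.11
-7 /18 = -0.39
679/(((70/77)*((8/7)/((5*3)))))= 156849/16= 9803.06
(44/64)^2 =121/256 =0.47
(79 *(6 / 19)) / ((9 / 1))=158 / 57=2.77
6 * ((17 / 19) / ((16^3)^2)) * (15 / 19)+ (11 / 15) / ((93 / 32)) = 1065958262951 / 4224461045760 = 0.25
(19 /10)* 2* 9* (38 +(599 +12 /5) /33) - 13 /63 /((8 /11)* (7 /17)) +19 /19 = 1865869267 /970200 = 1923.18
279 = 279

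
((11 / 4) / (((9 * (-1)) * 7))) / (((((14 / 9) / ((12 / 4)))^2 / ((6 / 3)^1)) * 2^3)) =-891 / 21952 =-0.04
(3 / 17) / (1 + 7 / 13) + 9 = 3099 / 340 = 9.11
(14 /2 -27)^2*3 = 1200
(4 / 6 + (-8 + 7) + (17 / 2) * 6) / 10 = 76 / 15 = 5.07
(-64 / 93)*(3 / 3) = -64 / 93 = -0.69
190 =190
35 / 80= 7 / 16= 0.44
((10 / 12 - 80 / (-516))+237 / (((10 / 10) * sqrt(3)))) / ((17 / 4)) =10 / 43+316 * sqrt(3) / 17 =32.43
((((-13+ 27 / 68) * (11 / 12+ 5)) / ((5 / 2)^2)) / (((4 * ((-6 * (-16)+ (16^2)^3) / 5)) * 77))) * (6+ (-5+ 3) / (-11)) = -60847 / 852622995840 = -0.00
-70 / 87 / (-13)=70 / 1131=0.06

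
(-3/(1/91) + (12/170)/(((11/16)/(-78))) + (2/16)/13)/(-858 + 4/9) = 245919033/750498320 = 0.33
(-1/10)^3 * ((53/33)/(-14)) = 53/462000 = 0.00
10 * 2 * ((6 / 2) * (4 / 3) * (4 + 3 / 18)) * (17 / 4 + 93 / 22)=93250 / 33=2825.76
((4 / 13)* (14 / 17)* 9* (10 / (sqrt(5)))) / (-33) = -336* sqrt(5) / 2431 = -0.31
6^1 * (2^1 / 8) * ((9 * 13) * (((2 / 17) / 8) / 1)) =351 / 136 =2.58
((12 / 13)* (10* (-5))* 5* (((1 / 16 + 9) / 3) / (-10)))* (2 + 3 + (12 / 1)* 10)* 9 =78425.48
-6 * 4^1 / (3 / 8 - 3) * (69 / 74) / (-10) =-1104 / 1295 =-0.85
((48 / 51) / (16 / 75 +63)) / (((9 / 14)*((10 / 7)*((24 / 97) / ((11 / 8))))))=23765 / 263772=0.09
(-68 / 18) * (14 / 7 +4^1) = -68 / 3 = -22.67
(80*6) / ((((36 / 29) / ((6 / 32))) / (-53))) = -7685 / 2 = -3842.50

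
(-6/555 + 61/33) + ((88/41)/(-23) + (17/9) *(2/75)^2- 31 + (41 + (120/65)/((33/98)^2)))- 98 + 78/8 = -669312188417179/11113917457500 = -60.22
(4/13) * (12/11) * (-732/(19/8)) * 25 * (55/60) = -585600/247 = -2370.85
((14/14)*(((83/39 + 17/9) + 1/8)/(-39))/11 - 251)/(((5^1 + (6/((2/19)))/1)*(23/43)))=-4334031103/572601744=-7.57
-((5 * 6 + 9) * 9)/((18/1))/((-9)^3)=13/486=0.03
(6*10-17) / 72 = 43 / 72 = 0.60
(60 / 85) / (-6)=-2 / 17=-0.12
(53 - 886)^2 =693889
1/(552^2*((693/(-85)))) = -85/211159872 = -0.00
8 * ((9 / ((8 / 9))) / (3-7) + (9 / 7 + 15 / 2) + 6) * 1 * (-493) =-1353285 / 28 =-48331.61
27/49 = 0.55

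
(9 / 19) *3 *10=270 / 19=14.21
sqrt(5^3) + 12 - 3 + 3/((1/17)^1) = 5 * sqrt(5) + 60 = 71.18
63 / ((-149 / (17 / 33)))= -357 / 1639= -0.22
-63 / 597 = -0.11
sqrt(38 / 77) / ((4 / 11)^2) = 11 * sqrt(2926) / 112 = 5.31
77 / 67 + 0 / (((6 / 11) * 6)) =77 / 67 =1.15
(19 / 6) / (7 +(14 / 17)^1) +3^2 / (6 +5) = 565 / 462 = 1.22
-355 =-355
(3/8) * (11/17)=33/136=0.24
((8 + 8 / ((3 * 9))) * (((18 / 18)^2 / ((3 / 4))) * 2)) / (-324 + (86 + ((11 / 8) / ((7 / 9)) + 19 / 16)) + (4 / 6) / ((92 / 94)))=-4616192 / 48901347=-0.09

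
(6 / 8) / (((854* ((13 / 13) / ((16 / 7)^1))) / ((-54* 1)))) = -324 / 2989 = -0.11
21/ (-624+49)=-21/ 575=-0.04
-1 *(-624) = 624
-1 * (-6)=6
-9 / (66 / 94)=-141 / 11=-12.82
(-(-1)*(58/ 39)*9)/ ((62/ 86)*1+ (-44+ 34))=-2494/ 1729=-1.44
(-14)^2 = 196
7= 7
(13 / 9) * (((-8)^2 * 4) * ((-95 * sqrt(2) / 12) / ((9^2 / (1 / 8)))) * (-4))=39520 * sqrt(2) / 2187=25.56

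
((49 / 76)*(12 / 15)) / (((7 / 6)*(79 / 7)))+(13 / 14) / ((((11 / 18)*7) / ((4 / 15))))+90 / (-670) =-10101081 / 271028065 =-0.04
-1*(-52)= 52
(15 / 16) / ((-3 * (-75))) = 1 / 240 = 0.00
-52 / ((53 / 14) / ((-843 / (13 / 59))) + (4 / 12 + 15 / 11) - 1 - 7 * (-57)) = -132764632 / 1020490187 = -0.13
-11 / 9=-1.22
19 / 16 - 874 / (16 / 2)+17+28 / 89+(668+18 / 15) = 4118579 / 7120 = 578.45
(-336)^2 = 112896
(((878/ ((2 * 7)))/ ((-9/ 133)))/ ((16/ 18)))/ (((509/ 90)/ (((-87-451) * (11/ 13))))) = 1110645855/ 13234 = 83923.67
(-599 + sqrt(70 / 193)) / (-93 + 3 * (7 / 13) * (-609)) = 7787 / 13998 - 13 * sqrt(13510) / 2701614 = 0.56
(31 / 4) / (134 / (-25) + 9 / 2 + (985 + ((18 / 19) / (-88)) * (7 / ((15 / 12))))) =161975 / 20567266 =0.01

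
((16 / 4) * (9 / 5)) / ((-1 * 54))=-2 / 15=-0.13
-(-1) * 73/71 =73/71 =1.03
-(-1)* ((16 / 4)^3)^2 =4096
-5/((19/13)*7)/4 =-65/532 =-0.12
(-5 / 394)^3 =-125 / 61162984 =-0.00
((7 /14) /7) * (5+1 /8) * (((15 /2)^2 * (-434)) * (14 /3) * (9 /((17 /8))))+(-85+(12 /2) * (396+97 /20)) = -14816479 /85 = -174311.52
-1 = -1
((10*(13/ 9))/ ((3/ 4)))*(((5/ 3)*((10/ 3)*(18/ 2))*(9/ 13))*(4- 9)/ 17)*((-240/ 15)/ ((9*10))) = 16000/ 459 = 34.86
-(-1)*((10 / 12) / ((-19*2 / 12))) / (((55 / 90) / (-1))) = 90 / 209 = 0.43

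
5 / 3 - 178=-529 / 3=-176.33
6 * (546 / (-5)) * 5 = -3276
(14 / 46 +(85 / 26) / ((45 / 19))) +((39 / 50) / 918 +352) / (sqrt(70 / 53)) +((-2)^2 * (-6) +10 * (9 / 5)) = -23225 / 5382 +5385613 * sqrt(3710) / 1071000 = 301.97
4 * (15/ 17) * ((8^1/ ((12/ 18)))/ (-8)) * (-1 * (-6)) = -31.76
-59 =-59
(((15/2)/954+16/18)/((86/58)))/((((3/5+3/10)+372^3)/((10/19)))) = 1240475/200617707259701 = 0.00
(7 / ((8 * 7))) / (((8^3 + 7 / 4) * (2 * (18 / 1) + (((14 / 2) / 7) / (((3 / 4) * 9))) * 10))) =9 / 1386440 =0.00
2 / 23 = 0.09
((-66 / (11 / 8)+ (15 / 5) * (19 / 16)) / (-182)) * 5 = 3555 / 2912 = 1.22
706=706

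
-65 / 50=-13 / 10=-1.30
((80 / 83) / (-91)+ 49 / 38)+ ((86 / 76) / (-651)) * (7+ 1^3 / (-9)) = 1402535 / 1107054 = 1.27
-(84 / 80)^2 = -441 / 400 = -1.10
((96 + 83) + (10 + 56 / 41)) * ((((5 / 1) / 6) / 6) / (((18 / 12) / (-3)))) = -39025 / 738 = -52.88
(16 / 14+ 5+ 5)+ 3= 99 / 7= 14.14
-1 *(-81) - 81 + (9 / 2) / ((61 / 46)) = 207 / 61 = 3.39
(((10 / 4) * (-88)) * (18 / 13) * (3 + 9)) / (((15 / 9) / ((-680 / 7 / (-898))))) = -9694080 / 40859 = -237.26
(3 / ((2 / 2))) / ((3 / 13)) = 13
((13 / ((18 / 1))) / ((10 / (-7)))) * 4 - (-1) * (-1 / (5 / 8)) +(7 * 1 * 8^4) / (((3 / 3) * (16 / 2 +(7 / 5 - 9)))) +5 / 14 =45156343 / 630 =71676.73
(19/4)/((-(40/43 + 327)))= -817/56404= -0.01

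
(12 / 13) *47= 564 / 13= 43.38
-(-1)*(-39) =-39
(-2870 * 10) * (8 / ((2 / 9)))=-1033200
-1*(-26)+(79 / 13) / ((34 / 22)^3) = 1765743 / 63869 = 27.65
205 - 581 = -376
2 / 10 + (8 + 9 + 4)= 106 / 5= 21.20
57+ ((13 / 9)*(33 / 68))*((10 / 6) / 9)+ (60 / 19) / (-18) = 5960389 / 104652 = 56.95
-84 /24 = -7 /2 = -3.50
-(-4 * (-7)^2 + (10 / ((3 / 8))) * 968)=-76852 / 3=-25617.33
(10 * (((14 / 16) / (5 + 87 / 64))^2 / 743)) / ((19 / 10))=0.00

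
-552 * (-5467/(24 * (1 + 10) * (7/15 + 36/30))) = 34293/5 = 6858.60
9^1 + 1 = 10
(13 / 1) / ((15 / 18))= 78 / 5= 15.60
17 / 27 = 0.63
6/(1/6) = 36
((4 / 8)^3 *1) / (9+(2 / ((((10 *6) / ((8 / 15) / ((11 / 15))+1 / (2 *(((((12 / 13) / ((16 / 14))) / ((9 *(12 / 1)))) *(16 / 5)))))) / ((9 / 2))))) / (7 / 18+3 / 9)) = 5005 / 540153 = 0.01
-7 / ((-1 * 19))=7 / 19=0.37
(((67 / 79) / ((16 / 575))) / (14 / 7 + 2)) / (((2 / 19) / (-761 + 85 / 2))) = -1051848075 / 20224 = -52009.89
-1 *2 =-2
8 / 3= 2.67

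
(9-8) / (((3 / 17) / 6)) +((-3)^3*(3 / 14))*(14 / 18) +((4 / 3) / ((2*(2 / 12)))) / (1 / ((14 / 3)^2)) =2099 / 18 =116.61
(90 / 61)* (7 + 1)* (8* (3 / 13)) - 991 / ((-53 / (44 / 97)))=30.27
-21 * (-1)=21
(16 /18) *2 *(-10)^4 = 160000 /9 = 17777.78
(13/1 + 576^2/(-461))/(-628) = 325783/289508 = 1.13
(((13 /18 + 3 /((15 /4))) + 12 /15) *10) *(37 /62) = 7733 /558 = 13.86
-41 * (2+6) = -328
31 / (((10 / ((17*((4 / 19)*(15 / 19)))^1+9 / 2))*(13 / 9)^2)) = 13280679 / 1220180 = 10.88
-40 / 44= -0.91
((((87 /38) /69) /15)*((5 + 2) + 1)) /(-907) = -116 /5945385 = -0.00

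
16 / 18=8 / 9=0.89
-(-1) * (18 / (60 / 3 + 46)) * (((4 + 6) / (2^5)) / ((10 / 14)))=21 / 176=0.12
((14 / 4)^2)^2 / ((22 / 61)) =146461 / 352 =416.08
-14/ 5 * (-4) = 56/ 5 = 11.20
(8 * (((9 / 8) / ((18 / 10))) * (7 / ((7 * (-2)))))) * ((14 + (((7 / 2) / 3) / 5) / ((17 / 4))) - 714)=89243 / 51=1749.86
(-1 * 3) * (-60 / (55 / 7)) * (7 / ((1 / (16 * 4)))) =112896 / 11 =10263.27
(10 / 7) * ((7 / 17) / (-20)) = -1 / 34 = -0.03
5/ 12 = 0.42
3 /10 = 0.30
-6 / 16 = -3 / 8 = -0.38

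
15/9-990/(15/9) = -1777/3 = -592.33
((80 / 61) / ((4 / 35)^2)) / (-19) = -6125 / 1159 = -5.28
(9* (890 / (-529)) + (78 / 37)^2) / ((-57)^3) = 0.00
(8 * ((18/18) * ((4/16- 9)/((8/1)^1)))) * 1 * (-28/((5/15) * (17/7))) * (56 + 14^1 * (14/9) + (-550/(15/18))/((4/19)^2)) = -914583775/204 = -4483253.80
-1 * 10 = -10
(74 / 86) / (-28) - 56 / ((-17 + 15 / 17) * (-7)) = -86941 / 164948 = -0.53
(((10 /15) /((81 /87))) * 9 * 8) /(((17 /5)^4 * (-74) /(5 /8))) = -90625 /27812493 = -0.00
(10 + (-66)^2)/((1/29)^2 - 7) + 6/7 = -12833663/20601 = -622.96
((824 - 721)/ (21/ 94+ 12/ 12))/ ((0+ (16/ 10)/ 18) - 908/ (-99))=159753/ 17572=9.09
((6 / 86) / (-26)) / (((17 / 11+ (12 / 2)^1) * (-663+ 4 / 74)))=1221 / 2276144026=0.00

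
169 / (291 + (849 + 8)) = 169 / 1148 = 0.15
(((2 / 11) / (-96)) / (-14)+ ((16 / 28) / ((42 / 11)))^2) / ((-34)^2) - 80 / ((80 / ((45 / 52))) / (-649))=64199611708321 / 114308498304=561.63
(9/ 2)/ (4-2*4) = -9/ 8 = -1.12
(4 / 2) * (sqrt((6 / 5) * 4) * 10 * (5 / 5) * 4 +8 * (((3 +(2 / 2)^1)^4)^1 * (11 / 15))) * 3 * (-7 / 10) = -157696 / 25-336 * sqrt(30) / 5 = -6675.91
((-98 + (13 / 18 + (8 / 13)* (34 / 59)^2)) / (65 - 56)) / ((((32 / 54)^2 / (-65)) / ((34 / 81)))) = 6721080815 / 8020224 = 838.02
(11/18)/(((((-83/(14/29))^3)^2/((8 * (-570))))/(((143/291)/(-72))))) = 0.00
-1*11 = -11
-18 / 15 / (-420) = 1 / 350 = 0.00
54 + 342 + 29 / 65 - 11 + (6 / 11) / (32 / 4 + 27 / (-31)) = 4686028 / 12155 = 385.52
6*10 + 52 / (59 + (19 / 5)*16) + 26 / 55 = 2006574 / 32945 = 60.91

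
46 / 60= 23 / 30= 0.77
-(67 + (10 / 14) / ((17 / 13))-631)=67051 / 119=563.45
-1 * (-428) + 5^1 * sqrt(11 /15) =sqrt(165) /3 + 428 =432.28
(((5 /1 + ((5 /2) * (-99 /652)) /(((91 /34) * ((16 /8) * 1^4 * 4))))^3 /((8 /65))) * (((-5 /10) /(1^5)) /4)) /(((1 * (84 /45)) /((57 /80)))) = -11307983758442972004375 /235858515532137365504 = -47.94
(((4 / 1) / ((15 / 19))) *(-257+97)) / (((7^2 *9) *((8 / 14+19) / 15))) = -12160 / 8631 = -1.41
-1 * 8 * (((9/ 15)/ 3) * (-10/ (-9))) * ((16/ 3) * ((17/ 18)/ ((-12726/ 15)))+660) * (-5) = 3023670400/ 515403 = 5866.61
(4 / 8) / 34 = 1 / 68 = 0.01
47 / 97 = 0.48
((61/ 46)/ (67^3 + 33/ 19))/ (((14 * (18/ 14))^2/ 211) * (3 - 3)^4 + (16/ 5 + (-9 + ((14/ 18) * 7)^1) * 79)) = -0.00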